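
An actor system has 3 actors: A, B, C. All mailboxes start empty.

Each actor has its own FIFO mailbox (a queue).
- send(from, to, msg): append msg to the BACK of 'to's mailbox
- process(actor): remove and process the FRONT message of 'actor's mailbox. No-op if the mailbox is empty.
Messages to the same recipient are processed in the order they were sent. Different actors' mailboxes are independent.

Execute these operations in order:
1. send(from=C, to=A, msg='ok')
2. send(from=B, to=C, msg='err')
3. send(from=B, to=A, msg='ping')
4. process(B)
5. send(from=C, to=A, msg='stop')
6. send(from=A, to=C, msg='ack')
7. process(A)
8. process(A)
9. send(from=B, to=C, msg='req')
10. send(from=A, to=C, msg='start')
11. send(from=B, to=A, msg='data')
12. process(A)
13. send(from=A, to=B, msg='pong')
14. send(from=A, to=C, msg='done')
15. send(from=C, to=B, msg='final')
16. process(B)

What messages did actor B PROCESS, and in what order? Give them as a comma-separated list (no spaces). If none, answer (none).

Answer: pong

Derivation:
After 1 (send(from=C, to=A, msg='ok')): A:[ok] B:[] C:[]
After 2 (send(from=B, to=C, msg='err')): A:[ok] B:[] C:[err]
After 3 (send(from=B, to=A, msg='ping')): A:[ok,ping] B:[] C:[err]
After 4 (process(B)): A:[ok,ping] B:[] C:[err]
After 5 (send(from=C, to=A, msg='stop')): A:[ok,ping,stop] B:[] C:[err]
After 6 (send(from=A, to=C, msg='ack')): A:[ok,ping,stop] B:[] C:[err,ack]
After 7 (process(A)): A:[ping,stop] B:[] C:[err,ack]
After 8 (process(A)): A:[stop] B:[] C:[err,ack]
After 9 (send(from=B, to=C, msg='req')): A:[stop] B:[] C:[err,ack,req]
After 10 (send(from=A, to=C, msg='start')): A:[stop] B:[] C:[err,ack,req,start]
After 11 (send(from=B, to=A, msg='data')): A:[stop,data] B:[] C:[err,ack,req,start]
After 12 (process(A)): A:[data] B:[] C:[err,ack,req,start]
After 13 (send(from=A, to=B, msg='pong')): A:[data] B:[pong] C:[err,ack,req,start]
After 14 (send(from=A, to=C, msg='done')): A:[data] B:[pong] C:[err,ack,req,start,done]
After 15 (send(from=C, to=B, msg='final')): A:[data] B:[pong,final] C:[err,ack,req,start,done]
After 16 (process(B)): A:[data] B:[final] C:[err,ack,req,start,done]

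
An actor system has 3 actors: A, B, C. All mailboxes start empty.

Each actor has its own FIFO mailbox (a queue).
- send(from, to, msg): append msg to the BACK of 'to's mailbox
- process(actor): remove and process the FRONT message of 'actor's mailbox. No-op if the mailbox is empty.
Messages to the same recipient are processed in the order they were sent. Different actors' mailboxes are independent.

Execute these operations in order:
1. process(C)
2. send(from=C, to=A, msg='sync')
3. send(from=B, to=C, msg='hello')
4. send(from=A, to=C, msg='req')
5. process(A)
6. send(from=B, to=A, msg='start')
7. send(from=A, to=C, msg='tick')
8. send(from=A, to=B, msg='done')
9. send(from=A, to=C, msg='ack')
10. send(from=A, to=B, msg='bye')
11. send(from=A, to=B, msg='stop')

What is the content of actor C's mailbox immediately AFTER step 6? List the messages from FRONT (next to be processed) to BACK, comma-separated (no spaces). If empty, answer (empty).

After 1 (process(C)): A:[] B:[] C:[]
After 2 (send(from=C, to=A, msg='sync')): A:[sync] B:[] C:[]
After 3 (send(from=B, to=C, msg='hello')): A:[sync] B:[] C:[hello]
After 4 (send(from=A, to=C, msg='req')): A:[sync] B:[] C:[hello,req]
After 5 (process(A)): A:[] B:[] C:[hello,req]
After 6 (send(from=B, to=A, msg='start')): A:[start] B:[] C:[hello,req]

hello,req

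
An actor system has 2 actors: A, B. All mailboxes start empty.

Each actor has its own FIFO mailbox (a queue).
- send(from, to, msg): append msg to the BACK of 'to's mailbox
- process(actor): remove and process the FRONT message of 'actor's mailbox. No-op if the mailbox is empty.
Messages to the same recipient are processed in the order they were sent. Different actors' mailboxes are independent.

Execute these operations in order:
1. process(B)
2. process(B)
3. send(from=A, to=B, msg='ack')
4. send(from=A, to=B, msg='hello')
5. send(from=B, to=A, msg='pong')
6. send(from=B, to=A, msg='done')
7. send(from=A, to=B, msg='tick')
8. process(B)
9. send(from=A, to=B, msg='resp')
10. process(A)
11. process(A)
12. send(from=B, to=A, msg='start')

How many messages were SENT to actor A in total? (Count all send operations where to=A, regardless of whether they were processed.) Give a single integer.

Answer: 3

Derivation:
After 1 (process(B)): A:[] B:[]
After 2 (process(B)): A:[] B:[]
After 3 (send(from=A, to=B, msg='ack')): A:[] B:[ack]
After 4 (send(from=A, to=B, msg='hello')): A:[] B:[ack,hello]
After 5 (send(from=B, to=A, msg='pong')): A:[pong] B:[ack,hello]
After 6 (send(from=B, to=A, msg='done')): A:[pong,done] B:[ack,hello]
After 7 (send(from=A, to=B, msg='tick')): A:[pong,done] B:[ack,hello,tick]
After 8 (process(B)): A:[pong,done] B:[hello,tick]
After 9 (send(from=A, to=B, msg='resp')): A:[pong,done] B:[hello,tick,resp]
After 10 (process(A)): A:[done] B:[hello,tick,resp]
After 11 (process(A)): A:[] B:[hello,tick,resp]
After 12 (send(from=B, to=A, msg='start')): A:[start] B:[hello,tick,resp]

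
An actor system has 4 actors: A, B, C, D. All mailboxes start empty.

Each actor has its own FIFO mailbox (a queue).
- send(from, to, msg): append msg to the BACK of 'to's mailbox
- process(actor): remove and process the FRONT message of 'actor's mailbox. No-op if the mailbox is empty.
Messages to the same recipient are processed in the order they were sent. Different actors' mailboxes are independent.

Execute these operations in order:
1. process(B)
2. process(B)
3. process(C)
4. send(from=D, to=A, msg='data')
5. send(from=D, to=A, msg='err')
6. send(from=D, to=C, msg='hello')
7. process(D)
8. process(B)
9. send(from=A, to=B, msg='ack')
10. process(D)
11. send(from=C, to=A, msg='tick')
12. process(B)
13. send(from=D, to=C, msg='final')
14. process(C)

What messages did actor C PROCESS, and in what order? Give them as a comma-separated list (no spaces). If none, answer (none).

Answer: hello

Derivation:
After 1 (process(B)): A:[] B:[] C:[] D:[]
After 2 (process(B)): A:[] B:[] C:[] D:[]
After 3 (process(C)): A:[] B:[] C:[] D:[]
After 4 (send(from=D, to=A, msg='data')): A:[data] B:[] C:[] D:[]
After 5 (send(from=D, to=A, msg='err')): A:[data,err] B:[] C:[] D:[]
After 6 (send(from=D, to=C, msg='hello')): A:[data,err] B:[] C:[hello] D:[]
After 7 (process(D)): A:[data,err] B:[] C:[hello] D:[]
After 8 (process(B)): A:[data,err] B:[] C:[hello] D:[]
After 9 (send(from=A, to=B, msg='ack')): A:[data,err] B:[ack] C:[hello] D:[]
After 10 (process(D)): A:[data,err] B:[ack] C:[hello] D:[]
After 11 (send(from=C, to=A, msg='tick')): A:[data,err,tick] B:[ack] C:[hello] D:[]
After 12 (process(B)): A:[data,err,tick] B:[] C:[hello] D:[]
After 13 (send(from=D, to=C, msg='final')): A:[data,err,tick] B:[] C:[hello,final] D:[]
After 14 (process(C)): A:[data,err,tick] B:[] C:[final] D:[]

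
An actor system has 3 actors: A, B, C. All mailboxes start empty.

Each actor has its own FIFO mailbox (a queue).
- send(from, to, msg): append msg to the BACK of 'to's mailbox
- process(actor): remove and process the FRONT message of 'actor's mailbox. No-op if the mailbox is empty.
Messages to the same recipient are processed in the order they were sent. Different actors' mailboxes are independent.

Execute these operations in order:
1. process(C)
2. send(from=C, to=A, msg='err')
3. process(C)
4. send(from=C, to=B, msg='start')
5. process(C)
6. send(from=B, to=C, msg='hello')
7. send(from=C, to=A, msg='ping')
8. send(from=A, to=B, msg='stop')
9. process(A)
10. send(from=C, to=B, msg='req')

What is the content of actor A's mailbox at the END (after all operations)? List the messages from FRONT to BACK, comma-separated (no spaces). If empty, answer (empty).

After 1 (process(C)): A:[] B:[] C:[]
After 2 (send(from=C, to=A, msg='err')): A:[err] B:[] C:[]
After 3 (process(C)): A:[err] B:[] C:[]
After 4 (send(from=C, to=B, msg='start')): A:[err] B:[start] C:[]
After 5 (process(C)): A:[err] B:[start] C:[]
After 6 (send(from=B, to=C, msg='hello')): A:[err] B:[start] C:[hello]
After 7 (send(from=C, to=A, msg='ping')): A:[err,ping] B:[start] C:[hello]
After 8 (send(from=A, to=B, msg='stop')): A:[err,ping] B:[start,stop] C:[hello]
After 9 (process(A)): A:[ping] B:[start,stop] C:[hello]
After 10 (send(from=C, to=B, msg='req')): A:[ping] B:[start,stop,req] C:[hello]

Answer: ping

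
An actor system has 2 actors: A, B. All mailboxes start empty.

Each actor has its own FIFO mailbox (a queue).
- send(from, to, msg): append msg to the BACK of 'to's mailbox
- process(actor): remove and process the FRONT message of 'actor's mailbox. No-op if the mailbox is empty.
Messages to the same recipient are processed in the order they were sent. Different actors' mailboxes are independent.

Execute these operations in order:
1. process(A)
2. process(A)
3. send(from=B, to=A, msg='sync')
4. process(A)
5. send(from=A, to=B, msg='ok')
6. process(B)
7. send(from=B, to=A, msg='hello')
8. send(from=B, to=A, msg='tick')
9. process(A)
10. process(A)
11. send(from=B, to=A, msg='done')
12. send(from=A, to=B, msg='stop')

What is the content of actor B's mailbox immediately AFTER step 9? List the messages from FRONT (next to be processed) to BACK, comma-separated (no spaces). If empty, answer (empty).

After 1 (process(A)): A:[] B:[]
After 2 (process(A)): A:[] B:[]
After 3 (send(from=B, to=A, msg='sync')): A:[sync] B:[]
After 4 (process(A)): A:[] B:[]
After 5 (send(from=A, to=B, msg='ok')): A:[] B:[ok]
After 6 (process(B)): A:[] B:[]
After 7 (send(from=B, to=A, msg='hello')): A:[hello] B:[]
After 8 (send(from=B, to=A, msg='tick')): A:[hello,tick] B:[]
After 9 (process(A)): A:[tick] B:[]

(empty)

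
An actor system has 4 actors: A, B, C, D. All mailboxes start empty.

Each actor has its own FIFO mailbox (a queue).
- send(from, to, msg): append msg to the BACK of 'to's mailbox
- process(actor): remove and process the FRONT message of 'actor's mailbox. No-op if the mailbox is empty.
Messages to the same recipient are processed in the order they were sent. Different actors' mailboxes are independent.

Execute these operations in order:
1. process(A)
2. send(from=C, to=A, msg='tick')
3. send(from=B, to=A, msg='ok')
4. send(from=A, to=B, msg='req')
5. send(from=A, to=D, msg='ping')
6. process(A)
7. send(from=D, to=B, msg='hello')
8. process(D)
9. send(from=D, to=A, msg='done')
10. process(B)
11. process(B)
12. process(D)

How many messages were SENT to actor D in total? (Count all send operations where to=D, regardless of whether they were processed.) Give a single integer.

After 1 (process(A)): A:[] B:[] C:[] D:[]
After 2 (send(from=C, to=A, msg='tick')): A:[tick] B:[] C:[] D:[]
After 3 (send(from=B, to=A, msg='ok')): A:[tick,ok] B:[] C:[] D:[]
After 4 (send(from=A, to=B, msg='req')): A:[tick,ok] B:[req] C:[] D:[]
After 5 (send(from=A, to=D, msg='ping')): A:[tick,ok] B:[req] C:[] D:[ping]
After 6 (process(A)): A:[ok] B:[req] C:[] D:[ping]
After 7 (send(from=D, to=B, msg='hello')): A:[ok] B:[req,hello] C:[] D:[ping]
After 8 (process(D)): A:[ok] B:[req,hello] C:[] D:[]
After 9 (send(from=D, to=A, msg='done')): A:[ok,done] B:[req,hello] C:[] D:[]
After 10 (process(B)): A:[ok,done] B:[hello] C:[] D:[]
After 11 (process(B)): A:[ok,done] B:[] C:[] D:[]
After 12 (process(D)): A:[ok,done] B:[] C:[] D:[]

Answer: 1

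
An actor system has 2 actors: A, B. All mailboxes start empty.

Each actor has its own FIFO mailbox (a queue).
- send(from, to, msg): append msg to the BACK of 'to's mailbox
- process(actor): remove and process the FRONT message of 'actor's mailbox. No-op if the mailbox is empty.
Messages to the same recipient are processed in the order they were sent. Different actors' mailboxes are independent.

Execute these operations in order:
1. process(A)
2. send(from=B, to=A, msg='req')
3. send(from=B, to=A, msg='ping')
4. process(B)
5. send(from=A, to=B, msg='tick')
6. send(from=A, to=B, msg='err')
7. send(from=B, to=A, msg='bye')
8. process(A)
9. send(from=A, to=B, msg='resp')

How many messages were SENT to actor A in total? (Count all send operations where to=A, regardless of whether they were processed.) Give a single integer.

After 1 (process(A)): A:[] B:[]
After 2 (send(from=B, to=A, msg='req')): A:[req] B:[]
After 3 (send(from=B, to=A, msg='ping')): A:[req,ping] B:[]
After 4 (process(B)): A:[req,ping] B:[]
After 5 (send(from=A, to=B, msg='tick')): A:[req,ping] B:[tick]
After 6 (send(from=A, to=B, msg='err')): A:[req,ping] B:[tick,err]
After 7 (send(from=B, to=A, msg='bye')): A:[req,ping,bye] B:[tick,err]
After 8 (process(A)): A:[ping,bye] B:[tick,err]
After 9 (send(from=A, to=B, msg='resp')): A:[ping,bye] B:[tick,err,resp]

Answer: 3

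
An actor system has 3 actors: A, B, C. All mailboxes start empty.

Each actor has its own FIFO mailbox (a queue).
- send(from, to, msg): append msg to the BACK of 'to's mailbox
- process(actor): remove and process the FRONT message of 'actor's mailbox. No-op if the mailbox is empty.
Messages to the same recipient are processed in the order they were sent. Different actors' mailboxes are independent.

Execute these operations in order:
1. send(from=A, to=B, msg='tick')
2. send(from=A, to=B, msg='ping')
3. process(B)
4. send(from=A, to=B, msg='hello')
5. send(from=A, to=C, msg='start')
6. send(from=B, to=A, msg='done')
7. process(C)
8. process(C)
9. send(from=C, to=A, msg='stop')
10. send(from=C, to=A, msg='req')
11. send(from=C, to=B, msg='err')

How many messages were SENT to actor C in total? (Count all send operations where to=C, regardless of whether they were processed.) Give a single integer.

Answer: 1

Derivation:
After 1 (send(from=A, to=B, msg='tick')): A:[] B:[tick] C:[]
After 2 (send(from=A, to=B, msg='ping')): A:[] B:[tick,ping] C:[]
After 3 (process(B)): A:[] B:[ping] C:[]
After 4 (send(from=A, to=B, msg='hello')): A:[] B:[ping,hello] C:[]
After 5 (send(from=A, to=C, msg='start')): A:[] B:[ping,hello] C:[start]
After 6 (send(from=B, to=A, msg='done')): A:[done] B:[ping,hello] C:[start]
After 7 (process(C)): A:[done] B:[ping,hello] C:[]
After 8 (process(C)): A:[done] B:[ping,hello] C:[]
After 9 (send(from=C, to=A, msg='stop')): A:[done,stop] B:[ping,hello] C:[]
After 10 (send(from=C, to=A, msg='req')): A:[done,stop,req] B:[ping,hello] C:[]
After 11 (send(from=C, to=B, msg='err')): A:[done,stop,req] B:[ping,hello,err] C:[]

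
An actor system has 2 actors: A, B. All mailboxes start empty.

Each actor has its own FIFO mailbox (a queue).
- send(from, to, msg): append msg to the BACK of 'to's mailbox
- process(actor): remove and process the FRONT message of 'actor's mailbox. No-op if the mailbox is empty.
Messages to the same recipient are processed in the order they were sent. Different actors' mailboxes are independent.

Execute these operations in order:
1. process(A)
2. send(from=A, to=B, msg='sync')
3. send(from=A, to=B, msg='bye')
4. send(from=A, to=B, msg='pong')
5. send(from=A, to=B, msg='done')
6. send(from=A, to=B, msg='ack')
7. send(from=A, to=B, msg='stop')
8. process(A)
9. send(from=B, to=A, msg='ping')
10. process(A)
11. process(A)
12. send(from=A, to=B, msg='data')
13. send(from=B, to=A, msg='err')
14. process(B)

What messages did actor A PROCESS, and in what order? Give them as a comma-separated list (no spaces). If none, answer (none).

Answer: ping

Derivation:
After 1 (process(A)): A:[] B:[]
After 2 (send(from=A, to=B, msg='sync')): A:[] B:[sync]
After 3 (send(from=A, to=B, msg='bye')): A:[] B:[sync,bye]
After 4 (send(from=A, to=B, msg='pong')): A:[] B:[sync,bye,pong]
After 5 (send(from=A, to=B, msg='done')): A:[] B:[sync,bye,pong,done]
After 6 (send(from=A, to=B, msg='ack')): A:[] B:[sync,bye,pong,done,ack]
After 7 (send(from=A, to=B, msg='stop')): A:[] B:[sync,bye,pong,done,ack,stop]
After 8 (process(A)): A:[] B:[sync,bye,pong,done,ack,stop]
After 9 (send(from=B, to=A, msg='ping')): A:[ping] B:[sync,bye,pong,done,ack,stop]
After 10 (process(A)): A:[] B:[sync,bye,pong,done,ack,stop]
After 11 (process(A)): A:[] B:[sync,bye,pong,done,ack,stop]
After 12 (send(from=A, to=B, msg='data')): A:[] B:[sync,bye,pong,done,ack,stop,data]
After 13 (send(from=B, to=A, msg='err')): A:[err] B:[sync,bye,pong,done,ack,stop,data]
After 14 (process(B)): A:[err] B:[bye,pong,done,ack,stop,data]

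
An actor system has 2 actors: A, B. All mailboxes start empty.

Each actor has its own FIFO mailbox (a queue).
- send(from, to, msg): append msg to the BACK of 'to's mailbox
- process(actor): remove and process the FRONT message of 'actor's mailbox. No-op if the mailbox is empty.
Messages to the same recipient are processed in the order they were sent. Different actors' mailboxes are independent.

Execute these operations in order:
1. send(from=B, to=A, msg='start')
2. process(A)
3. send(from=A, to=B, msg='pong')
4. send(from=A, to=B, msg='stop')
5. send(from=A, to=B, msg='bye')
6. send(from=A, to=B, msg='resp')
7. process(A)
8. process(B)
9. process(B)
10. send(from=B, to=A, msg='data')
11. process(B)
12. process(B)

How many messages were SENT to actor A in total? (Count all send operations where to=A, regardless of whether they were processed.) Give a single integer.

After 1 (send(from=B, to=A, msg='start')): A:[start] B:[]
After 2 (process(A)): A:[] B:[]
After 3 (send(from=A, to=B, msg='pong')): A:[] B:[pong]
After 4 (send(from=A, to=B, msg='stop')): A:[] B:[pong,stop]
After 5 (send(from=A, to=B, msg='bye')): A:[] B:[pong,stop,bye]
After 6 (send(from=A, to=B, msg='resp')): A:[] B:[pong,stop,bye,resp]
After 7 (process(A)): A:[] B:[pong,stop,bye,resp]
After 8 (process(B)): A:[] B:[stop,bye,resp]
After 9 (process(B)): A:[] B:[bye,resp]
After 10 (send(from=B, to=A, msg='data')): A:[data] B:[bye,resp]
After 11 (process(B)): A:[data] B:[resp]
After 12 (process(B)): A:[data] B:[]

Answer: 2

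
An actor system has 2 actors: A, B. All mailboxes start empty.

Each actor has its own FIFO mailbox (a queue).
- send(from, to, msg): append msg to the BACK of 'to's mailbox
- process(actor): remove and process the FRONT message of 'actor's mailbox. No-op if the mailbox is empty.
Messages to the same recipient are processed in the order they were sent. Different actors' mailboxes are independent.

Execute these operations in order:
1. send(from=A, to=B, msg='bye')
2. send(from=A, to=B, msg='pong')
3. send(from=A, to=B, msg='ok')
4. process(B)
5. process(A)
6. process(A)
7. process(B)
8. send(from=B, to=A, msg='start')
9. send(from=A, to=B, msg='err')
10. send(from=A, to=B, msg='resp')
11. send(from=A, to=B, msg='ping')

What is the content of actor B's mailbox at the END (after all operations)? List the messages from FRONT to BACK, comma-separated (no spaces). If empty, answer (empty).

After 1 (send(from=A, to=B, msg='bye')): A:[] B:[bye]
After 2 (send(from=A, to=B, msg='pong')): A:[] B:[bye,pong]
After 3 (send(from=A, to=B, msg='ok')): A:[] B:[bye,pong,ok]
After 4 (process(B)): A:[] B:[pong,ok]
After 5 (process(A)): A:[] B:[pong,ok]
After 6 (process(A)): A:[] B:[pong,ok]
After 7 (process(B)): A:[] B:[ok]
After 8 (send(from=B, to=A, msg='start')): A:[start] B:[ok]
After 9 (send(from=A, to=B, msg='err')): A:[start] B:[ok,err]
After 10 (send(from=A, to=B, msg='resp')): A:[start] B:[ok,err,resp]
After 11 (send(from=A, to=B, msg='ping')): A:[start] B:[ok,err,resp,ping]

Answer: ok,err,resp,ping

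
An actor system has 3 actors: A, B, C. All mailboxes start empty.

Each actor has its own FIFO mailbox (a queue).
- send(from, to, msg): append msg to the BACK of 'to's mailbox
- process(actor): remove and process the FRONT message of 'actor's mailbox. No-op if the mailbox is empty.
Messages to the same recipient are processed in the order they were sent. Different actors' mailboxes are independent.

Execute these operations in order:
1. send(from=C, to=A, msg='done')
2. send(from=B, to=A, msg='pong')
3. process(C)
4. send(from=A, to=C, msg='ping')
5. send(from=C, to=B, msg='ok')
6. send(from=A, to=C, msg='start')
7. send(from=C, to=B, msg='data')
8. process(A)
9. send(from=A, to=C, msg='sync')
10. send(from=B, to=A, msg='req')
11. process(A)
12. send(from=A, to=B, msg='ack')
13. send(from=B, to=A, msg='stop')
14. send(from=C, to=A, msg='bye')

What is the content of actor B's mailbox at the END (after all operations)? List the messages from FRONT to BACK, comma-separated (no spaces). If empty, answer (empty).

Answer: ok,data,ack

Derivation:
After 1 (send(from=C, to=A, msg='done')): A:[done] B:[] C:[]
After 2 (send(from=B, to=A, msg='pong')): A:[done,pong] B:[] C:[]
After 3 (process(C)): A:[done,pong] B:[] C:[]
After 4 (send(from=A, to=C, msg='ping')): A:[done,pong] B:[] C:[ping]
After 5 (send(from=C, to=B, msg='ok')): A:[done,pong] B:[ok] C:[ping]
After 6 (send(from=A, to=C, msg='start')): A:[done,pong] B:[ok] C:[ping,start]
After 7 (send(from=C, to=B, msg='data')): A:[done,pong] B:[ok,data] C:[ping,start]
After 8 (process(A)): A:[pong] B:[ok,data] C:[ping,start]
After 9 (send(from=A, to=C, msg='sync')): A:[pong] B:[ok,data] C:[ping,start,sync]
After 10 (send(from=B, to=A, msg='req')): A:[pong,req] B:[ok,data] C:[ping,start,sync]
After 11 (process(A)): A:[req] B:[ok,data] C:[ping,start,sync]
After 12 (send(from=A, to=B, msg='ack')): A:[req] B:[ok,data,ack] C:[ping,start,sync]
After 13 (send(from=B, to=A, msg='stop')): A:[req,stop] B:[ok,data,ack] C:[ping,start,sync]
After 14 (send(from=C, to=A, msg='bye')): A:[req,stop,bye] B:[ok,data,ack] C:[ping,start,sync]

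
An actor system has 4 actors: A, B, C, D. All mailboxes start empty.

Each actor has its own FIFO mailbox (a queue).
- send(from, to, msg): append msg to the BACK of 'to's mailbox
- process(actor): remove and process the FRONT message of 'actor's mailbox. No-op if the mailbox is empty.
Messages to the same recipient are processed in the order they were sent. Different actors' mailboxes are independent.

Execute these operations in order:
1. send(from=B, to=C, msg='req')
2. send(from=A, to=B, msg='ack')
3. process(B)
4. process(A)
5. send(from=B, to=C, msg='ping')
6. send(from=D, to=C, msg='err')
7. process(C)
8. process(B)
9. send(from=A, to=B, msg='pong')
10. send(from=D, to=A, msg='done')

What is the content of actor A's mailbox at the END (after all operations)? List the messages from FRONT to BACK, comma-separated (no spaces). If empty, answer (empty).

Answer: done

Derivation:
After 1 (send(from=B, to=C, msg='req')): A:[] B:[] C:[req] D:[]
After 2 (send(from=A, to=B, msg='ack')): A:[] B:[ack] C:[req] D:[]
After 3 (process(B)): A:[] B:[] C:[req] D:[]
After 4 (process(A)): A:[] B:[] C:[req] D:[]
After 5 (send(from=B, to=C, msg='ping')): A:[] B:[] C:[req,ping] D:[]
After 6 (send(from=D, to=C, msg='err')): A:[] B:[] C:[req,ping,err] D:[]
After 7 (process(C)): A:[] B:[] C:[ping,err] D:[]
After 8 (process(B)): A:[] B:[] C:[ping,err] D:[]
After 9 (send(from=A, to=B, msg='pong')): A:[] B:[pong] C:[ping,err] D:[]
After 10 (send(from=D, to=A, msg='done')): A:[done] B:[pong] C:[ping,err] D:[]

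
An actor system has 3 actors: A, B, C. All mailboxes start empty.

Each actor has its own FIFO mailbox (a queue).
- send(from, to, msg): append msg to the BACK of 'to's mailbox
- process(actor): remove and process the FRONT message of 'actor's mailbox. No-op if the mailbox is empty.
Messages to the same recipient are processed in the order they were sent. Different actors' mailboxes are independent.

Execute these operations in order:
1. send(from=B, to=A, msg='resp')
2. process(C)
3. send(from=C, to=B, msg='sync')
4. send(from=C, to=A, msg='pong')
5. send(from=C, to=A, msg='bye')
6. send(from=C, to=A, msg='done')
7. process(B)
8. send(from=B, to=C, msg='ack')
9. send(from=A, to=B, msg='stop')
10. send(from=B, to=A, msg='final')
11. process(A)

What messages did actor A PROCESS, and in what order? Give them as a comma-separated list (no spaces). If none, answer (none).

Answer: resp

Derivation:
After 1 (send(from=B, to=A, msg='resp')): A:[resp] B:[] C:[]
After 2 (process(C)): A:[resp] B:[] C:[]
After 3 (send(from=C, to=B, msg='sync')): A:[resp] B:[sync] C:[]
After 4 (send(from=C, to=A, msg='pong')): A:[resp,pong] B:[sync] C:[]
After 5 (send(from=C, to=A, msg='bye')): A:[resp,pong,bye] B:[sync] C:[]
After 6 (send(from=C, to=A, msg='done')): A:[resp,pong,bye,done] B:[sync] C:[]
After 7 (process(B)): A:[resp,pong,bye,done] B:[] C:[]
After 8 (send(from=B, to=C, msg='ack')): A:[resp,pong,bye,done] B:[] C:[ack]
After 9 (send(from=A, to=B, msg='stop')): A:[resp,pong,bye,done] B:[stop] C:[ack]
After 10 (send(from=B, to=A, msg='final')): A:[resp,pong,bye,done,final] B:[stop] C:[ack]
After 11 (process(A)): A:[pong,bye,done,final] B:[stop] C:[ack]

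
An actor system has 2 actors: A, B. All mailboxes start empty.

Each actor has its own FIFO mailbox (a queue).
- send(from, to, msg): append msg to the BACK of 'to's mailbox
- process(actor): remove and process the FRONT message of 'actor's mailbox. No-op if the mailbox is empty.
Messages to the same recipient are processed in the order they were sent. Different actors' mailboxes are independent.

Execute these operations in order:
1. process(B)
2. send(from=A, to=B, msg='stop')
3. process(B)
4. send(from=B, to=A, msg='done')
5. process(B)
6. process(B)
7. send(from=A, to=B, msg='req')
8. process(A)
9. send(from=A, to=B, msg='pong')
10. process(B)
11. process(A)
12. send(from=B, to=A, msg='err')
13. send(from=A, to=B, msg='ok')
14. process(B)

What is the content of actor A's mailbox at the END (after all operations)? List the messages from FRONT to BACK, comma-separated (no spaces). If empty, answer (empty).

Answer: err

Derivation:
After 1 (process(B)): A:[] B:[]
After 2 (send(from=A, to=B, msg='stop')): A:[] B:[stop]
After 3 (process(B)): A:[] B:[]
After 4 (send(from=B, to=A, msg='done')): A:[done] B:[]
After 5 (process(B)): A:[done] B:[]
After 6 (process(B)): A:[done] B:[]
After 7 (send(from=A, to=B, msg='req')): A:[done] B:[req]
After 8 (process(A)): A:[] B:[req]
After 9 (send(from=A, to=B, msg='pong')): A:[] B:[req,pong]
After 10 (process(B)): A:[] B:[pong]
After 11 (process(A)): A:[] B:[pong]
After 12 (send(from=B, to=A, msg='err')): A:[err] B:[pong]
After 13 (send(from=A, to=B, msg='ok')): A:[err] B:[pong,ok]
After 14 (process(B)): A:[err] B:[ok]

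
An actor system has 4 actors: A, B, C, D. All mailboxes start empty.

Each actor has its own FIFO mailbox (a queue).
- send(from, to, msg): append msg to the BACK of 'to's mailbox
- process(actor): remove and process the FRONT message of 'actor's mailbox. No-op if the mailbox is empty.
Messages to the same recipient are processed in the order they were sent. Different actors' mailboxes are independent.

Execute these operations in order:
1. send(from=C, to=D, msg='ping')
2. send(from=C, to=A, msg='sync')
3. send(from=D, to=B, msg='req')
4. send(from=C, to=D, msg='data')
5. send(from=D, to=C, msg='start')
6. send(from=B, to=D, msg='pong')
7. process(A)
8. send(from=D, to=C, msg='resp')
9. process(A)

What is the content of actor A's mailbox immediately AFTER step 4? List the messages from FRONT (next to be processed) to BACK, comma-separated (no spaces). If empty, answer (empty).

After 1 (send(from=C, to=D, msg='ping')): A:[] B:[] C:[] D:[ping]
After 2 (send(from=C, to=A, msg='sync')): A:[sync] B:[] C:[] D:[ping]
After 3 (send(from=D, to=B, msg='req')): A:[sync] B:[req] C:[] D:[ping]
After 4 (send(from=C, to=D, msg='data')): A:[sync] B:[req] C:[] D:[ping,data]

sync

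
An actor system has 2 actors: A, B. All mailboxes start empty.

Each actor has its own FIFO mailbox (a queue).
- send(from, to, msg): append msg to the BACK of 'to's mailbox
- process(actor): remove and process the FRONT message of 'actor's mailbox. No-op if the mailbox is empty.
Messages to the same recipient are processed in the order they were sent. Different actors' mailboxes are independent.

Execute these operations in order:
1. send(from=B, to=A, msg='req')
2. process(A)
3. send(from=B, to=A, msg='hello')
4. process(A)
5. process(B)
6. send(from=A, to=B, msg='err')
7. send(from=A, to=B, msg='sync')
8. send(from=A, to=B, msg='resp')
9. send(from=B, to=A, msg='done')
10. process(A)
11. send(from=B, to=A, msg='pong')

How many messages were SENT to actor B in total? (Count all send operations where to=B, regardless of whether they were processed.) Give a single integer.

After 1 (send(from=B, to=A, msg='req')): A:[req] B:[]
After 2 (process(A)): A:[] B:[]
After 3 (send(from=B, to=A, msg='hello')): A:[hello] B:[]
After 4 (process(A)): A:[] B:[]
After 5 (process(B)): A:[] B:[]
After 6 (send(from=A, to=B, msg='err')): A:[] B:[err]
After 7 (send(from=A, to=B, msg='sync')): A:[] B:[err,sync]
After 8 (send(from=A, to=B, msg='resp')): A:[] B:[err,sync,resp]
After 9 (send(from=B, to=A, msg='done')): A:[done] B:[err,sync,resp]
After 10 (process(A)): A:[] B:[err,sync,resp]
After 11 (send(from=B, to=A, msg='pong')): A:[pong] B:[err,sync,resp]

Answer: 3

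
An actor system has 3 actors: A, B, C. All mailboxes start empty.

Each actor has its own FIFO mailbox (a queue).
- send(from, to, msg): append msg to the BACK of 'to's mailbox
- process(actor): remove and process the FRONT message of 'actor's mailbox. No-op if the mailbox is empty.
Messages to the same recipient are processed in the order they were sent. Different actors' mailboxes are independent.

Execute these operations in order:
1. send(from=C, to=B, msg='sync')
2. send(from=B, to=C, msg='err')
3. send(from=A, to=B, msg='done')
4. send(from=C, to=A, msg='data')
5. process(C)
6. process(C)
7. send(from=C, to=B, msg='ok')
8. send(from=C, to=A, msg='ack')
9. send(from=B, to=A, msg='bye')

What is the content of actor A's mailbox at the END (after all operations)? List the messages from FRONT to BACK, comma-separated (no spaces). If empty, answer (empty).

After 1 (send(from=C, to=B, msg='sync')): A:[] B:[sync] C:[]
After 2 (send(from=B, to=C, msg='err')): A:[] B:[sync] C:[err]
After 3 (send(from=A, to=B, msg='done')): A:[] B:[sync,done] C:[err]
After 4 (send(from=C, to=A, msg='data')): A:[data] B:[sync,done] C:[err]
After 5 (process(C)): A:[data] B:[sync,done] C:[]
After 6 (process(C)): A:[data] B:[sync,done] C:[]
After 7 (send(from=C, to=B, msg='ok')): A:[data] B:[sync,done,ok] C:[]
After 8 (send(from=C, to=A, msg='ack')): A:[data,ack] B:[sync,done,ok] C:[]
After 9 (send(from=B, to=A, msg='bye')): A:[data,ack,bye] B:[sync,done,ok] C:[]

Answer: data,ack,bye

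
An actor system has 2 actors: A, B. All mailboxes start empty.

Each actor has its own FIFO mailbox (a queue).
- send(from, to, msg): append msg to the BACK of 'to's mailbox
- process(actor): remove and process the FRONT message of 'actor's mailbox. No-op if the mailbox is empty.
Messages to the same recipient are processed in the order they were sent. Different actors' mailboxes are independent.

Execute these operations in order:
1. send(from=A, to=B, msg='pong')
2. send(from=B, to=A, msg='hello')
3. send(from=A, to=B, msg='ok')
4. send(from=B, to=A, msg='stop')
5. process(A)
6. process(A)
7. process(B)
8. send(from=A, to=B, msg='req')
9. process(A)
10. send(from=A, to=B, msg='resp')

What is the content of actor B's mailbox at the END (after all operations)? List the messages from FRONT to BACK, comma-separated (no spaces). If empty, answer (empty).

Answer: ok,req,resp

Derivation:
After 1 (send(from=A, to=B, msg='pong')): A:[] B:[pong]
After 2 (send(from=B, to=A, msg='hello')): A:[hello] B:[pong]
After 3 (send(from=A, to=B, msg='ok')): A:[hello] B:[pong,ok]
After 4 (send(from=B, to=A, msg='stop')): A:[hello,stop] B:[pong,ok]
After 5 (process(A)): A:[stop] B:[pong,ok]
After 6 (process(A)): A:[] B:[pong,ok]
After 7 (process(B)): A:[] B:[ok]
After 8 (send(from=A, to=B, msg='req')): A:[] B:[ok,req]
After 9 (process(A)): A:[] B:[ok,req]
After 10 (send(from=A, to=B, msg='resp')): A:[] B:[ok,req,resp]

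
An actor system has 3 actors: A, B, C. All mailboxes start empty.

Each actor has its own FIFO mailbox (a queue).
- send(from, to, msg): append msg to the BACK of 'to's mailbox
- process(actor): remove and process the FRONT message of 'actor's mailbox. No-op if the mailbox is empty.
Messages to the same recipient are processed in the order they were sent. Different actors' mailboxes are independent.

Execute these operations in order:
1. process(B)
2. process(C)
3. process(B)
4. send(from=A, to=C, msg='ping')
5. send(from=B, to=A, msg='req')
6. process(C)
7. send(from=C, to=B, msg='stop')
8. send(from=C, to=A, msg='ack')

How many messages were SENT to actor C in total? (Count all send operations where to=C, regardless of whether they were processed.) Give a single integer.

Answer: 1

Derivation:
After 1 (process(B)): A:[] B:[] C:[]
After 2 (process(C)): A:[] B:[] C:[]
After 3 (process(B)): A:[] B:[] C:[]
After 4 (send(from=A, to=C, msg='ping')): A:[] B:[] C:[ping]
After 5 (send(from=B, to=A, msg='req')): A:[req] B:[] C:[ping]
After 6 (process(C)): A:[req] B:[] C:[]
After 7 (send(from=C, to=B, msg='stop')): A:[req] B:[stop] C:[]
After 8 (send(from=C, to=A, msg='ack')): A:[req,ack] B:[stop] C:[]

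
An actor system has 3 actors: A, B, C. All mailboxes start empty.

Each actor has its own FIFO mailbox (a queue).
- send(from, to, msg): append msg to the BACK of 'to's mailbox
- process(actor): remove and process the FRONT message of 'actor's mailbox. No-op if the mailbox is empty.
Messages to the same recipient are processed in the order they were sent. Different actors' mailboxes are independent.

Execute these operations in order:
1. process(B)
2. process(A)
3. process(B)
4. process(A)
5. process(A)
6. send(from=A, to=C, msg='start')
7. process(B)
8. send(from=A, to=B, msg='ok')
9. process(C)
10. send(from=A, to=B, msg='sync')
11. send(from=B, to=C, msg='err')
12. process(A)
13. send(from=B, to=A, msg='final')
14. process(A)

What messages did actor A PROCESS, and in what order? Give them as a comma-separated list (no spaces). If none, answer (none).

After 1 (process(B)): A:[] B:[] C:[]
After 2 (process(A)): A:[] B:[] C:[]
After 3 (process(B)): A:[] B:[] C:[]
After 4 (process(A)): A:[] B:[] C:[]
After 5 (process(A)): A:[] B:[] C:[]
After 6 (send(from=A, to=C, msg='start')): A:[] B:[] C:[start]
After 7 (process(B)): A:[] B:[] C:[start]
After 8 (send(from=A, to=B, msg='ok')): A:[] B:[ok] C:[start]
After 9 (process(C)): A:[] B:[ok] C:[]
After 10 (send(from=A, to=B, msg='sync')): A:[] B:[ok,sync] C:[]
After 11 (send(from=B, to=C, msg='err')): A:[] B:[ok,sync] C:[err]
After 12 (process(A)): A:[] B:[ok,sync] C:[err]
After 13 (send(from=B, to=A, msg='final')): A:[final] B:[ok,sync] C:[err]
After 14 (process(A)): A:[] B:[ok,sync] C:[err]

Answer: final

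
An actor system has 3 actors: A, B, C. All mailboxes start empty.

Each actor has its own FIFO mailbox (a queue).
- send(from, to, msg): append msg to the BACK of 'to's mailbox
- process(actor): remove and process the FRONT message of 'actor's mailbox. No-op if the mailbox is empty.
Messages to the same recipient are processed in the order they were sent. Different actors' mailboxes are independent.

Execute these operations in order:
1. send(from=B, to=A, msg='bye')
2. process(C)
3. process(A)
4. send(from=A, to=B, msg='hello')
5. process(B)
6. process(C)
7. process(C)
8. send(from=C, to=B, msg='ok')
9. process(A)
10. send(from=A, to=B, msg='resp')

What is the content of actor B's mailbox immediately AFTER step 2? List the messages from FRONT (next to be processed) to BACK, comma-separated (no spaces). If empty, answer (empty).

After 1 (send(from=B, to=A, msg='bye')): A:[bye] B:[] C:[]
After 2 (process(C)): A:[bye] B:[] C:[]

(empty)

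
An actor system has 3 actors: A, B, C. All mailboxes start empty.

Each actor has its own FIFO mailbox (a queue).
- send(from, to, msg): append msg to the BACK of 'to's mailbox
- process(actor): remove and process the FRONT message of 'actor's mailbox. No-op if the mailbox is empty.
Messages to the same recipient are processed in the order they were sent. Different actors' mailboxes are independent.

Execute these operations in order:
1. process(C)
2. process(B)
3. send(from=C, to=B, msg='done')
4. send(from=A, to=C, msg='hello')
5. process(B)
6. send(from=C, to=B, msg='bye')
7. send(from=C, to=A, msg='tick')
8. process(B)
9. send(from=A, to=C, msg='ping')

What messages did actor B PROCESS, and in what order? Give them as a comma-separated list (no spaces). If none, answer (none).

After 1 (process(C)): A:[] B:[] C:[]
After 2 (process(B)): A:[] B:[] C:[]
After 3 (send(from=C, to=B, msg='done')): A:[] B:[done] C:[]
After 4 (send(from=A, to=C, msg='hello')): A:[] B:[done] C:[hello]
After 5 (process(B)): A:[] B:[] C:[hello]
After 6 (send(from=C, to=B, msg='bye')): A:[] B:[bye] C:[hello]
After 7 (send(from=C, to=A, msg='tick')): A:[tick] B:[bye] C:[hello]
After 8 (process(B)): A:[tick] B:[] C:[hello]
After 9 (send(from=A, to=C, msg='ping')): A:[tick] B:[] C:[hello,ping]

Answer: done,bye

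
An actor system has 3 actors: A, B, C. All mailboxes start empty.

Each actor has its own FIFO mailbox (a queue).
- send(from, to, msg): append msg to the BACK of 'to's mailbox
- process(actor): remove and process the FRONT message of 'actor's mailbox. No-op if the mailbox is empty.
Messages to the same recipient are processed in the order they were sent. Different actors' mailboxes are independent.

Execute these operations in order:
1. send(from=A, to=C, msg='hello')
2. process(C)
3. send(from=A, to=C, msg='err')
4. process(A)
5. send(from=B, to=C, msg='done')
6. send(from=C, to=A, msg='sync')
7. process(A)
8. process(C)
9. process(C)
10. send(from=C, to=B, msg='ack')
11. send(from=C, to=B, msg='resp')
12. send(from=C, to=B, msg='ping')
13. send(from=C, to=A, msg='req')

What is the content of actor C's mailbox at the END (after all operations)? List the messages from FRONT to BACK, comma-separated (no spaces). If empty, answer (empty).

After 1 (send(from=A, to=C, msg='hello')): A:[] B:[] C:[hello]
After 2 (process(C)): A:[] B:[] C:[]
After 3 (send(from=A, to=C, msg='err')): A:[] B:[] C:[err]
After 4 (process(A)): A:[] B:[] C:[err]
After 5 (send(from=B, to=C, msg='done')): A:[] B:[] C:[err,done]
After 6 (send(from=C, to=A, msg='sync')): A:[sync] B:[] C:[err,done]
After 7 (process(A)): A:[] B:[] C:[err,done]
After 8 (process(C)): A:[] B:[] C:[done]
After 9 (process(C)): A:[] B:[] C:[]
After 10 (send(from=C, to=B, msg='ack')): A:[] B:[ack] C:[]
After 11 (send(from=C, to=B, msg='resp')): A:[] B:[ack,resp] C:[]
After 12 (send(from=C, to=B, msg='ping')): A:[] B:[ack,resp,ping] C:[]
After 13 (send(from=C, to=A, msg='req')): A:[req] B:[ack,resp,ping] C:[]

Answer: (empty)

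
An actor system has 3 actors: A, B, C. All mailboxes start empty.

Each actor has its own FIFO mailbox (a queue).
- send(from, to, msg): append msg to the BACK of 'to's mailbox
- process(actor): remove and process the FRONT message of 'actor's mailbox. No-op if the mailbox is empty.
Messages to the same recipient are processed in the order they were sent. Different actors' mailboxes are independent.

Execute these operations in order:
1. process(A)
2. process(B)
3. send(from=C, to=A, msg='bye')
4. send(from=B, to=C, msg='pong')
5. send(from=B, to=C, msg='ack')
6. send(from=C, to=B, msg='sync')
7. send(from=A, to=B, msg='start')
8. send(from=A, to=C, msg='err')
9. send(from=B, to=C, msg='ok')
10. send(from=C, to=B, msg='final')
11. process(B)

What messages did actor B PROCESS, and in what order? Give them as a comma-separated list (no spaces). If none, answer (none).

After 1 (process(A)): A:[] B:[] C:[]
After 2 (process(B)): A:[] B:[] C:[]
After 3 (send(from=C, to=A, msg='bye')): A:[bye] B:[] C:[]
After 4 (send(from=B, to=C, msg='pong')): A:[bye] B:[] C:[pong]
After 5 (send(from=B, to=C, msg='ack')): A:[bye] B:[] C:[pong,ack]
After 6 (send(from=C, to=B, msg='sync')): A:[bye] B:[sync] C:[pong,ack]
After 7 (send(from=A, to=B, msg='start')): A:[bye] B:[sync,start] C:[pong,ack]
After 8 (send(from=A, to=C, msg='err')): A:[bye] B:[sync,start] C:[pong,ack,err]
After 9 (send(from=B, to=C, msg='ok')): A:[bye] B:[sync,start] C:[pong,ack,err,ok]
After 10 (send(from=C, to=B, msg='final')): A:[bye] B:[sync,start,final] C:[pong,ack,err,ok]
After 11 (process(B)): A:[bye] B:[start,final] C:[pong,ack,err,ok]

Answer: sync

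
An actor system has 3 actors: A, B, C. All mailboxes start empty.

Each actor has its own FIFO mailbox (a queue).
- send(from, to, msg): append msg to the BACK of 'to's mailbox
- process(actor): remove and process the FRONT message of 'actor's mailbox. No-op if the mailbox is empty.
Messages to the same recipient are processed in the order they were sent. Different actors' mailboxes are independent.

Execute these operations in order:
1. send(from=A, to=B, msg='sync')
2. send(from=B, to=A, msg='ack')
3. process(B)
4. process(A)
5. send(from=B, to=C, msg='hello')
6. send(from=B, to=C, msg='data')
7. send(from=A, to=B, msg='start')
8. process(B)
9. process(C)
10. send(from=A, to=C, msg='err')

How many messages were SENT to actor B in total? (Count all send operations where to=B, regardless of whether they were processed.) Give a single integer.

After 1 (send(from=A, to=B, msg='sync')): A:[] B:[sync] C:[]
After 2 (send(from=B, to=A, msg='ack')): A:[ack] B:[sync] C:[]
After 3 (process(B)): A:[ack] B:[] C:[]
After 4 (process(A)): A:[] B:[] C:[]
After 5 (send(from=B, to=C, msg='hello')): A:[] B:[] C:[hello]
After 6 (send(from=B, to=C, msg='data')): A:[] B:[] C:[hello,data]
After 7 (send(from=A, to=B, msg='start')): A:[] B:[start] C:[hello,data]
After 8 (process(B)): A:[] B:[] C:[hello,data]
After 9 (process(C)): A:[] B:[] C:[data]
After 10 (send(from=A, to=C, msg='err')): A:[] B:[] C:[data,err]

Answer: 2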